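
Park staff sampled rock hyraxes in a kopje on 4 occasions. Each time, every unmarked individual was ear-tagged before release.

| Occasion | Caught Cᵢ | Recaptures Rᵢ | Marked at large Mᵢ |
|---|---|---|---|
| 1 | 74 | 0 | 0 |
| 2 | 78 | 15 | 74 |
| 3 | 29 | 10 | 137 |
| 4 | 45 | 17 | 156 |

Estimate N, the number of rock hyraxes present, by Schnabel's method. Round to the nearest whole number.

Σ MᵢCᵢ = 0·74 + 74·78 + 137·29 + 156·45 = 0 + 5772 + 3973 + 7020 = 16765
Σ Rᵢ = 0 + 15 + 10 + 17 = 42
N̂ = 16765 / 42 ≈ 399.2 → 399

N ≈ 399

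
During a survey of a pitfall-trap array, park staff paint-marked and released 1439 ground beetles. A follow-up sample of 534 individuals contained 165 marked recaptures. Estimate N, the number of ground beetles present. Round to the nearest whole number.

If marked individuals mix randomly, R/C ≈ M/N, giving N ≈ M·C/R.
N = (1439 × 534) / 165 = 768426 / 165 ≈ 4657.1 → 4657

N ≈ 4657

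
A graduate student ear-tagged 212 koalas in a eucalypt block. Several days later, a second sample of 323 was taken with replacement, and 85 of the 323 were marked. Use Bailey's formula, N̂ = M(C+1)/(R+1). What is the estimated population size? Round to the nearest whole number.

N̂ = 212·(323+1)/(85+1) = 212·324/86 = 68688/86 ≈ 798.7 → 799

N ≈ 799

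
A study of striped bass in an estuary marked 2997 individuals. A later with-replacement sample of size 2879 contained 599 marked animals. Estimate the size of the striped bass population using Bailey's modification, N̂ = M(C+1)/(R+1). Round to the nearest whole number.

N̂ = 2997·(2879+1)/(599+1) = 2997·2880/600 = 8631360/600 ≈ 14385.6 → 14386

N ≈ 14,386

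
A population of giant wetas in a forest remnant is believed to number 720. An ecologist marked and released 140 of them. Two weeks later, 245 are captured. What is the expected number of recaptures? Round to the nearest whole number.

Expected recaptures E[R] = M·C / N.
E[R] = 140 × 245 / 720 = 34300 / 720 ≈ 47.6 → 48

expected recaptures ≈ 48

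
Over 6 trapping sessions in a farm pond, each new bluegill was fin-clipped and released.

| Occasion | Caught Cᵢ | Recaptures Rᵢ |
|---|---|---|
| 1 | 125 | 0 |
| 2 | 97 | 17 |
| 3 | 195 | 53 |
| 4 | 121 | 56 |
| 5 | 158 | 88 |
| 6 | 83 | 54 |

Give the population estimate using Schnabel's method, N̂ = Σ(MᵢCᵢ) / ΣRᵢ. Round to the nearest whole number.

N ≈ 743

Marked at large before each occasion: Mᵢ = Σⱼ<ᵢ (Cⱼ − Rⱼ) → M1=0, M2=125, M3=205, M4=347, M5=412, M6=482
Σ MᵢCᵢ = 0·125 + 125·97 + 205·195 + 347·121 + 412·158 + 482·83 = 0 + 12125 + 39975 + 41987 + 65096 + 40006 = 199189
Σ Rᵢ = 0 + 17 + 53 + 56 + 88 + 54 = 268
N̂ = 199189 / 268 ≈ 743.2 → 743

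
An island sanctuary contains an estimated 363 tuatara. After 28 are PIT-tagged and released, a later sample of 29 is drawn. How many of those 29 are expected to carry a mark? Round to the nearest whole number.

expected recaptures ≈ 2

The marked fraction of the population is 28/363, so in a sample of 29 expect C·(M/N) marked.
E[R] = 28 × 29 / 363 = 812 / 363 ≈ 2.2 → 2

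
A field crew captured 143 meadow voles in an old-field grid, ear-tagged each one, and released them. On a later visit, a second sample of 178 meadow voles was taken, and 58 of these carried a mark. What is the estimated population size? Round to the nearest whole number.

N ≈ 439

The marked fraction in the recapture sample should equal the marked fraction in the population: 58/178 = 143/N.
N = (143 × 178) / 58 = 25454 / 58 ≈ 438.9 → 439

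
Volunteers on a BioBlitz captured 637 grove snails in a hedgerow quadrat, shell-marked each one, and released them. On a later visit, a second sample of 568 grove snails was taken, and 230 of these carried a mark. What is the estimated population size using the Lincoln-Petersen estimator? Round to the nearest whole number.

The marked fraction in the recapture sample should equal the marked fraction in the population: 230/568 = 637/N.
N = (637 × 568) / 230 = 361816 / 230 ≈ 1573.1 → 1573

N ≈ 1573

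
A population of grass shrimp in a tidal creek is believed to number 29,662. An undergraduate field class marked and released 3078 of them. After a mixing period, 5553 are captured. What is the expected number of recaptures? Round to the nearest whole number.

expected recaptures ≈ 576

The marked fraction of the population is 3078/29662, so in a sample of 5553 expect C·(M/N) marked.
E[R] = 3078 × 5553 / 29662 = 17092134 / 29662 ≈ 576.2 → 576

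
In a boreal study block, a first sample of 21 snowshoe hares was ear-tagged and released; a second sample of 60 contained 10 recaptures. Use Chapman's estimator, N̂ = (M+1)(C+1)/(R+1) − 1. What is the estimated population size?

N = 121

N̂ = (21+1)(60+1)/(10+1) − 1 = 22·61/11 − 1
= 1342/11 − 1 = 122 − 1 = 121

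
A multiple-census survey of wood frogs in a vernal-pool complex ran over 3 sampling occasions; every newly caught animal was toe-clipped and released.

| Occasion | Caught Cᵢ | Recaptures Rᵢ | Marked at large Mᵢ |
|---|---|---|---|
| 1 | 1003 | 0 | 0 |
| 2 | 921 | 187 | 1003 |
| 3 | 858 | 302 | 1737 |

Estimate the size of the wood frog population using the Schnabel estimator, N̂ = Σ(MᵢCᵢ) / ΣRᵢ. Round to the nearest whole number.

N ≈ 4937

Σ MᵢCᵢ = 0·1003 + 1003·921 + 1737·858 = 0 + 923763 + 1490346 = 2414109
Σ Rᵢ = 0 + 187 + 302 = 489
N̂ = 2414109 / 489 ≈ 4936.8 → 4937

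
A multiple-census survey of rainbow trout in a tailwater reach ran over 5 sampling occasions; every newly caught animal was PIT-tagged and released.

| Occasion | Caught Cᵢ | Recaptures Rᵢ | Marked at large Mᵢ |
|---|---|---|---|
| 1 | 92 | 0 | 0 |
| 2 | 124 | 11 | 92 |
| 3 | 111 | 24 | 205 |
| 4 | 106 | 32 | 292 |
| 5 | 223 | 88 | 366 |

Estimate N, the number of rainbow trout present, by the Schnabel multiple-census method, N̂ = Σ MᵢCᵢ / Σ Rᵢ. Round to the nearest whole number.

N ≈ 947

Σ MᵢCᵢ = 0·92 + 92·124 + 205·111 + 292·106 + 366·223 = 0 + 11408 + 22755 + 30952 + 81618 = 146733
Σ Rᵢ = 0 + 11 + 24 + 32 + 88 = 155
N̂ = 146733 / 155 ≈ 946.7 → 947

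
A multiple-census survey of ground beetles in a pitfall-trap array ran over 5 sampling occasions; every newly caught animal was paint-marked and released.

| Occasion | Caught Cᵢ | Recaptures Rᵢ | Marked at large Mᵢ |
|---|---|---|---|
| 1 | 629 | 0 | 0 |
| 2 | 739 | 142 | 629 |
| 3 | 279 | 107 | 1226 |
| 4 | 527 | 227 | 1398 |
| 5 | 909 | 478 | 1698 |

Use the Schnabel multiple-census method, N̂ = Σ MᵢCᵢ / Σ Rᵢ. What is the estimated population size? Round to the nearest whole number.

Σ MᵢCᵢ = 0·629 + 629·739 + 1226·279 + 1398·527 + 1698·909 = 0 + 464831 + 342054 + 736746 + 1543482 = 3087113
Σ Rᵢ = 0 + 142 + 107 + 227 + 478 = 954
N̂ = 3087113 / 954 ≈ 3236.0 → 3236

N ≈ 3236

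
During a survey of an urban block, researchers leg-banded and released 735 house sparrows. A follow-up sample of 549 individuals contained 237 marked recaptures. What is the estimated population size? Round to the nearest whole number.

N = (735 × 549) / 237 = 403515 / 237 ≈ 1702.6 → 1703

N ≈ 1703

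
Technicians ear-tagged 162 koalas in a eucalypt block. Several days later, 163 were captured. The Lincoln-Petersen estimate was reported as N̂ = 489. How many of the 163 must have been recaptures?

R = 54

From N = M·C/R: R = M·C / N = 162·163 / 489 = 26406 / 489 = 54.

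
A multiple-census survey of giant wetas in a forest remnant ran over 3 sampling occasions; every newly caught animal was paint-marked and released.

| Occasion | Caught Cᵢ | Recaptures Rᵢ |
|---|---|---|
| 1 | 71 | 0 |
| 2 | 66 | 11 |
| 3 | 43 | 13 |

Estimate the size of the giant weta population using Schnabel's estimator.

N = 421

Marked at large before each occasion: Mᵢ = Σⱼ<ᵢ (Cⱼ − Rⱼ) → M1=0, M2=71, M3=126
Σ MᵢCᵢ = 0·71 + 71·66 + 126·43 = 0 + 4686 + 5418 = 10104
Σ Rᵢ = 0 + 11 + 13 = 24
N̂ = 10104 / 24 = 421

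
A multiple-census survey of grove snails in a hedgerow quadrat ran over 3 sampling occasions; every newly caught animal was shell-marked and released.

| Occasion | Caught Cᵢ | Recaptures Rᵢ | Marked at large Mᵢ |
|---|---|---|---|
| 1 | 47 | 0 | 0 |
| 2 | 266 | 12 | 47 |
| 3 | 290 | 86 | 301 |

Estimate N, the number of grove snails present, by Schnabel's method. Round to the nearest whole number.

N ≈ 1018

Σ MᵢCᵢ = 0·47 + 47·266 + 301·290 = 0 + 12502 + 87290 = 99792
Σ Rᵢ = 0 + 12 + 86 = 98
N̂ = 99792 / 98 ≈ 1018.3 → 1018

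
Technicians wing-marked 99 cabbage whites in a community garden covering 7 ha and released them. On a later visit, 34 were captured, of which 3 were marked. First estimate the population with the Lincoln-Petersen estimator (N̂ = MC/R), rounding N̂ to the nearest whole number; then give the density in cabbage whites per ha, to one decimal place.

density ≈ 160.3 cabbage whites per ha

N̂ = 99·34/3 = 3366/3 = 1122
Density = N̂ / area = 1122 / 7 ≈ 160.29 → 160.3 per ha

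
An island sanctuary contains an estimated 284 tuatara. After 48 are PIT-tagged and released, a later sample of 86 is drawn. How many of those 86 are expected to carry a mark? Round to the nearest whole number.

The marked fraction of the population is 48/284, so in a sample of 86 expect C·(M/N) marked.
E[R] = 48 × 86 / 284 = 4128 / 284 ≈ 14.5 → 15

expected recaptures ≈ 15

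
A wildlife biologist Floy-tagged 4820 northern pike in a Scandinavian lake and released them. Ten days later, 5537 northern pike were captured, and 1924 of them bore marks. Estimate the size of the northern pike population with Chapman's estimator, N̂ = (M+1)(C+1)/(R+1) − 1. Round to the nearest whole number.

N̂ = (4820+1)(5537+1)/(1924+1) − 1 = 4821·5538/1925 − 1
= 26698698/1925 − 1 ≈ 13869.45 − 1 ≈ 13868.45 → 13868

N ≈ 13,868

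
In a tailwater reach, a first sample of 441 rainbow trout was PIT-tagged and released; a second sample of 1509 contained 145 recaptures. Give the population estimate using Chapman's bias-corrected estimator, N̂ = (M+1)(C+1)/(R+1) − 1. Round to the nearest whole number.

N ≈ 4570

N̂ = (441+1)(1509+1)/(145+1) − 1 = 442·1510/146 − 1
= 667420/146 − 1 ≈ 4571.4 − 1 ≈ 4570.4 → 4570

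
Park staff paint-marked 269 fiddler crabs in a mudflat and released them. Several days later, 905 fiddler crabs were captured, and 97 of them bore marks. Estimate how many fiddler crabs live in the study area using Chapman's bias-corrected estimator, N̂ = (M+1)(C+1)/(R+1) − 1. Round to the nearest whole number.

N̂ = (269+1)(905+1)/(97+1) − 1 = 270·906/98 − 1
= 244620/98 − 1 ≈ 2496.1 − 1 ≈ 2495.1 → 2495

N ≈ 2495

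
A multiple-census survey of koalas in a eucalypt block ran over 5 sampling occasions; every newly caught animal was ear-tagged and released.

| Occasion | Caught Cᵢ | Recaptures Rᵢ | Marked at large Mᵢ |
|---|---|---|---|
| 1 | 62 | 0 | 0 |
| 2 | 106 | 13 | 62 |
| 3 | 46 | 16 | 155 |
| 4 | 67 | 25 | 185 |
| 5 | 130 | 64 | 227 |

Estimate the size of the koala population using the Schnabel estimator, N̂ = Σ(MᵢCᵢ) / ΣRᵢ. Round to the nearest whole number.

N ≈ 471

Σ MᵢCᵢ = 0·62 + 62·106 + 155·46 + 185·67 + 227·130 = 0 + 6572 + 7130 + 12395 + 29510 = 55607
Σ Rᵢ = 0 + 13 + 16 + 25 + 64 = 118
N̂ = 55607 / 118 ≈ 471.2 → 471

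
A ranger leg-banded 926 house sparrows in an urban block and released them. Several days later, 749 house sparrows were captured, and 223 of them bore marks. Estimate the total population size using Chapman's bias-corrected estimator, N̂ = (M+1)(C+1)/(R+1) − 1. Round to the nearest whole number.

N̂ = (926+1)(749+1)/(223+1) − 1 = 927·750/224 − 1
= 695250/224 − 1 ≈ 3103.8 − 1 ≈ 3102.8 → 3103

N ≈ 3103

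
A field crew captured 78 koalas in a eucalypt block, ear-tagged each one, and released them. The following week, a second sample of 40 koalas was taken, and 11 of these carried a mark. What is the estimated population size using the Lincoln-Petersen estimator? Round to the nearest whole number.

N ≈ 284

N = (78 × 40) / 11 = 3120 / 11 ≈ 283.6 → 284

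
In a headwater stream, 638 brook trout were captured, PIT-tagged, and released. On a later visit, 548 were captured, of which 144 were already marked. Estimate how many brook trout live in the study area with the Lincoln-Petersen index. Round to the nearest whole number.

If marked individuals mix randomly, R/C ≈ M/N, giving N ≈ M·C/R.
N = (638 × 548) / 144 = 349624 / 144 ≈ 2427.9 → 2428

N ≈ 2428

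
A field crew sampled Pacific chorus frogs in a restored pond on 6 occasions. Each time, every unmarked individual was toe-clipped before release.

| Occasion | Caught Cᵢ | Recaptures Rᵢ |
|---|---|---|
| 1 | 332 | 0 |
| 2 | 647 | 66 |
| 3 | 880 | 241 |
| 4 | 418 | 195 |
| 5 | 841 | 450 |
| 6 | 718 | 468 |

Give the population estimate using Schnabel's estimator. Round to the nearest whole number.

Marked at large before each occasion: Mᵢ = Σⱼ<ᵢ (Cⱼ − Rⱼ) → M1=0, M2=332, M3=913, M4=1552, M5=1775, M6=2166
Σ MᵢCᵢ = 0·332 + 332·647 + 913·880 + 1552·418 + 1775·841 + 2166·718 = 0 + 214804 + 803440 + 648736 + 1492775 + 1555188 = 4714943
Σ Rᵢ = 0 + 66 + 241 + 195 + 450 + 468 = 1420
N̂ = 4714943 / 1420 ≈ 3320.4 → 3320

N ≈ 3320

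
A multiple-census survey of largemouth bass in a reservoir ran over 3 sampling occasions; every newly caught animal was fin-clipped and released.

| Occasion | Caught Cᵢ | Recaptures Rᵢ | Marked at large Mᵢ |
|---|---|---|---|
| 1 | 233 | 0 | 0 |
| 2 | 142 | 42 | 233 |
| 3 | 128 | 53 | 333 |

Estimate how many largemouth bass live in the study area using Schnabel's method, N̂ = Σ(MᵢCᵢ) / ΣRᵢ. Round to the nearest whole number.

Σ MᵢCᵢ = 0·233 + 233·142 + 333·128 = 0 + 33086 + 42624 = 75710
Σ Rᵢ = 0 + 42 + 53 = 95
N̂ = 75710 / 95 ≈ 796.9 → 797

N ≈ 797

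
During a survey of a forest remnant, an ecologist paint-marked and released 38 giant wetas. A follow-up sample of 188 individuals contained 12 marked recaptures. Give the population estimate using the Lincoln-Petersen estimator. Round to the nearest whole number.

The marked fraction in the recapture sample should equal the marked fraction in the population: 12/188 = 38/N.
N = (38 × 188) / 12 = 7144 / 12 ≈ 595.3 → 595

N ≈ 595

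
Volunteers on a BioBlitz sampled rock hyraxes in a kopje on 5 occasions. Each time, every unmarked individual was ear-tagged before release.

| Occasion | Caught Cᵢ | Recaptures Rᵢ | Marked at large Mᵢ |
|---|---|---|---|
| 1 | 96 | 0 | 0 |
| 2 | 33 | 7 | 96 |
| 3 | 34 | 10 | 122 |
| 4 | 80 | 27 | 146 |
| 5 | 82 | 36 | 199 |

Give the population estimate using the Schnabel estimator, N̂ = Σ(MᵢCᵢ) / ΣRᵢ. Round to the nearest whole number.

Σ MᵢCᵢ = 0·96 + 96·33 + 122·34 + 146·80 + 199·82 = 0 + 3168 + 4148 + 11680 + 16318 = 35314
Σ Rᵢ = 0 + 7 + 10 + 27 + 36 = 80
N̂ = 35314 / 80 ≈ 441.4 → 441

N ≈ 441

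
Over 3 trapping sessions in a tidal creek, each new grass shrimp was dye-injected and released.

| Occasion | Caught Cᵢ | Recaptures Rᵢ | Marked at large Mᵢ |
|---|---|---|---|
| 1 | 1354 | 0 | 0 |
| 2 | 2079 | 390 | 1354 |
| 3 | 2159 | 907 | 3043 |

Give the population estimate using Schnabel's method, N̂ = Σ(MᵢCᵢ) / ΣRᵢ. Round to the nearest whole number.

Σ MᵢCᵢ = 0·1354 + 1354·2079 + 3043·2159 = 0 + 2814966 + 6569837 = 9384803
Σ Rᵢ = 0 + 390 + 907 = 1297
N̂ = 9384803 / 1297 ≈ 7235.8 → 7236

N ≈ 7236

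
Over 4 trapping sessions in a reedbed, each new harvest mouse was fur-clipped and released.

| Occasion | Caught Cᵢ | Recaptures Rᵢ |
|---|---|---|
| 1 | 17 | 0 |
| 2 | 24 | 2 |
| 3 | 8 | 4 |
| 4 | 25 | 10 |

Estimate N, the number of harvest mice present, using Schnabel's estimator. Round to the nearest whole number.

Marked at large before each occasion: Mᵢ = Σⱼ<ᵢ (Cⱼ − Rⱼ) → M1=0, M2=17, M3=39, M4=43
Σ MᵢCᵢ = 0·17 + 17·24 + 39·8 + 43·25 = 0 + 408 + 312 + 1075 = 1795
Σ Rᵢ = 0 + 2 + 4 + 10 = 16
N̂ = 1795 / 16 ≈ 112.2 → 112

N ≈ 112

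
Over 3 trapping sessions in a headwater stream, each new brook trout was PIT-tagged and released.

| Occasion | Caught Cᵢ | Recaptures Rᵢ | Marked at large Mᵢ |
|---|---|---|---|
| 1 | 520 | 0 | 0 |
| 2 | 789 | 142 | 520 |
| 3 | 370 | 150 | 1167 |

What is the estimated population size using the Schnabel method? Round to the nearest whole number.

Σ MᵢCᵢ = 0·520 + 520·789 + 1167·370 = 0 + 410280 + 431790 = 842070
Σ Rᵢ = 0 + 142 + 150 = 292
N̂ = 842070 / 292 ≈ 2883.8 → 2884

N ≈ 2884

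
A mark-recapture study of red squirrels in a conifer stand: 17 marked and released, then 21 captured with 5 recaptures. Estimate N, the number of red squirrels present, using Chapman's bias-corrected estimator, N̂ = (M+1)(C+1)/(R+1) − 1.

N = 65

N̂ = (17+1)(21+1)/(5+1) − 1 = 18·22/6 − 1
= 396/6 − 1 = 66 − 1 = 65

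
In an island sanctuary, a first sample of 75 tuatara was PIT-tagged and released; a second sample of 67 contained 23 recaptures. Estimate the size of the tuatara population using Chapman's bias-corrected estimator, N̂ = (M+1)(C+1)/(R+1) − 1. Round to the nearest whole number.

N ≈ 214

N̂ = (75+1)(67+1)/(23+1) − 1 = 76·68/24 − 1
= 5168/24 − 1 ≈ 215.3 − 1 ≈ 214.3 → 214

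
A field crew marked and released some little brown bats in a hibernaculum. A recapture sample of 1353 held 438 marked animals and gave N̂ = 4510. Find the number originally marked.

From N = M·C/R: M = N·R / C = 4510·438 / 1353 = 1975380 / 1353 = 1460.

M = 1460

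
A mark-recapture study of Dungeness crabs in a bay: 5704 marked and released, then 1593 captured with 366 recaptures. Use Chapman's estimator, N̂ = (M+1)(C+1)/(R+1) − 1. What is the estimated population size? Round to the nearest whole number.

N ≈ 24,778

N̂ = (5704+1)(1593+1)/(366+1) − 1 = 5705·1594/367 − 1
= 9093770/367 − 1 ≈ 24778.7 − 1 ≈ 24777.7 → 24778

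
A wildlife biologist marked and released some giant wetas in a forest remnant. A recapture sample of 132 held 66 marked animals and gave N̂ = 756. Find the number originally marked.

From N = M·C/R: M = N·R / C = 756·66 / 132 = 49896 / 132 = 378.

M = 378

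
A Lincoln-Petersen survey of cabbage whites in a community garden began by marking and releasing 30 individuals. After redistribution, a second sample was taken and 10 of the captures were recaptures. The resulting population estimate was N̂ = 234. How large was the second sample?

C = 78

From N = M·C/R: C = N·R / M = 234·10 / 30 = 2340 / 30 = 78.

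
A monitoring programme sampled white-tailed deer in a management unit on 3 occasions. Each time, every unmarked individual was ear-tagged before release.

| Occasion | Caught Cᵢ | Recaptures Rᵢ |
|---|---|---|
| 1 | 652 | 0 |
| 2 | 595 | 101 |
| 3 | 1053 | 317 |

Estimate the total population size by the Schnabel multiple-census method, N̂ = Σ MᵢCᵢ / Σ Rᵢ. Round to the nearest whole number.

N ≈ 3815

Marked at large before each occasion: Mᵢ = Σⱼ<ᵢ (Cⱼ − Rⱼ) → M1=0, M2=652, M3=1146
Σ MᵢCᵢ = 0·652 + 652·595 + 1146·1053 = 0 + 387940 + 1206738 = 1594678
Σ Rᵢ = 0 + 101 + 317 = 418
N̂ = 1594678 / 418 ≈ 3815.0 → 3815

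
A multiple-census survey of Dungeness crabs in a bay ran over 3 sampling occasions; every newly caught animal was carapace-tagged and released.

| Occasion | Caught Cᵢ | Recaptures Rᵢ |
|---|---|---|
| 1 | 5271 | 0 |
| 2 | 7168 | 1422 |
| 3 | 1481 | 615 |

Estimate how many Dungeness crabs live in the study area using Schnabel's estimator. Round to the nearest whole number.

Marked at large before each occasion: Mᵢ = Σⱼ<ᵢ (Cⱼ − Rⱼ) → M1=0, M2=5271, M3=11017
Σ MᵢCᵢ = 0·5271 + 5271·7168 + 11017·1481 = 0 + 37782528 + 16316177 = 54098705
Σ Rᵢ = 0 + 1422 + 615 = 2037
N̂ = 54098705 / 2037 ≈ 26558.0 → 26558

N ≈ 26,558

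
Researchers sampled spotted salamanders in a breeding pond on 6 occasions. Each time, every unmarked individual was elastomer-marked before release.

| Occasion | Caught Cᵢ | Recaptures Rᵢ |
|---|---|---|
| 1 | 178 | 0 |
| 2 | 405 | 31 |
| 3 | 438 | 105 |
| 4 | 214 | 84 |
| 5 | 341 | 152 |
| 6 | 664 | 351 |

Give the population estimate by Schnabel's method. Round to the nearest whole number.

N ≈ 2281

Marked at large before each occasion: Mᵢ = Σⱼ<ᵢ (Cⱼ − Rⱼ) → M1=0, M2=178, M3=552, M4=885, M5=1015, M6=1204
Σ MᵢCᵢ = 0·178 + 178·405 + 552·438 + 885·214 + 1015·341 + 1204·664 = 0 + 72090 + 241776 + 189390 + 346115 + 799456 = 1648827
Σ Rᵢ = 0 + 31 + 105 + 84 + 152 + 351 = 723
N̂ = 1648827 / 723 ≈ 2280.5 → 2281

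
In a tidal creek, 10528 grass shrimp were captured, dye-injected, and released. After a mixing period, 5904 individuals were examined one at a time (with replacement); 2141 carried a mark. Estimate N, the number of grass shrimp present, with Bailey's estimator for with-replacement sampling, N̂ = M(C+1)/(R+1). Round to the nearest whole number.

N̂ = 10528·(5904+1)/(2141+1) = 10528·5905/2142 = 62167840/2142 ≈ 29023.3 → 29023

N ≈ 29,023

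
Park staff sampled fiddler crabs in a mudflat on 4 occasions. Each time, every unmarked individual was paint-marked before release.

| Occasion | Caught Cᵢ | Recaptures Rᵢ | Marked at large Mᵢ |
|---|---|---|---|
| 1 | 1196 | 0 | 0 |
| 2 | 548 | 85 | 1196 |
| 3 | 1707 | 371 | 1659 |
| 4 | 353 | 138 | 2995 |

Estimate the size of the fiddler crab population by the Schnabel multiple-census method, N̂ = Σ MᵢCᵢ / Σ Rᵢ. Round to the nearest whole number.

Σ MᵢCᵢ = 0·1196 + 1196·548 + 1659·1707 + 2995·353 = 0 + 655408 + 2831913 + 1057235 = 4544556
Σ Rᵢ = 0 + 85 + 371 + 138 = 594
N̂ = 4544556 / 594 ≈ 7650.8 → 7651

N ≈ 7651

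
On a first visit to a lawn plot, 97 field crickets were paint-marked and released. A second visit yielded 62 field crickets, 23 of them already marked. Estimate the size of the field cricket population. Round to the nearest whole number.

N ≈ 261

N = (97 × 62) / 23 = 6014 / 23 ≈ 261.48 → 261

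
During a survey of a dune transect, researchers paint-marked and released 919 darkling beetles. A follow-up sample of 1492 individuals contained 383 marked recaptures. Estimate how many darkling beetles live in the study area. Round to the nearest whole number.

If marked individuals mix randomly, R/C ≈ M/N, giving N ≈ M·C/R.
N = (919 × 1492) / 383 = 1371148 / 383 ≈ 3580.0 → 3580

N ≈ 3580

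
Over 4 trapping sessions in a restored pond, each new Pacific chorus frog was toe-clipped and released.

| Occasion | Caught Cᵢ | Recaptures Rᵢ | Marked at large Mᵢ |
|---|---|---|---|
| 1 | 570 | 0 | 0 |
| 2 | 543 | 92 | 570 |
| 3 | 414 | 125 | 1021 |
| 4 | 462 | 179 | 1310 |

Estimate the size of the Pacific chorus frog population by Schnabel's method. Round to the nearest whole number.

N ≈ 3377

Σ MᵢCᵢ = 0·570 + 570·543 + 1021·414 + 1310·462 = 0 + 309510 + 422694 + 605220 = 1337424
Σ Rᵢ = 0 + 92 + 125 + 179 = 396
N̂ = 1337424 / 396 ≈ 3377.3 → 3377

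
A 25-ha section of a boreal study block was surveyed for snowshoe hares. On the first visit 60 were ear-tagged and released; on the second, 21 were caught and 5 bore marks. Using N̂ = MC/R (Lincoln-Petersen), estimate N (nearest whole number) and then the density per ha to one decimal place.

density ≈ 10.1 snowshoe hares per ha

N̂ = 60·21/5 = 1260/5 = 252
Density = N̂ / area = 252 / 25 ≈ 10.08 → 10.1 per ha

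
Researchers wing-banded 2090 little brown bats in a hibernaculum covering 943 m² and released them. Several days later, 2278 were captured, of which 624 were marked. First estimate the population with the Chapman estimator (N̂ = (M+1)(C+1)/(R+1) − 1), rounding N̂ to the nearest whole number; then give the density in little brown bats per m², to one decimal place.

density ≈ 8.1 little brown bats per m²

N̂ = 2091·2279/625 − 1 = 4765389/625 − 1 ≈ 7623.6 → 7624
Density = N̂ / area = 7624 / 943 ≈ 8.08 → 8.1 per m²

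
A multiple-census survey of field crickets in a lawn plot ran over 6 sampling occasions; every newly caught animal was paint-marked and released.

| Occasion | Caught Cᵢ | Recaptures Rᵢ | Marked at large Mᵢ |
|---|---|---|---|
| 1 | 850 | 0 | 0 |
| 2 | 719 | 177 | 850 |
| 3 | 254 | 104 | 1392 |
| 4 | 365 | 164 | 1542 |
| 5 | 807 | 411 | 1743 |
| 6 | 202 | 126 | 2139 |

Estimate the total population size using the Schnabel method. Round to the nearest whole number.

Σ MᵢCᵢ = 0·850 + 850·719 + 1392·254 + 1542·365 + 1743·807 + 2139·202 = 0 + 611150 + 353568 + 562830 + 1406601 + 432078 = 3366227
Σ Rᵢ = 0 + 177 + 104 + 164 + 411 + 126 = 982
N̂ = 3366227 / 982 ≈ 3427.9 → 3428

N ≈ 3428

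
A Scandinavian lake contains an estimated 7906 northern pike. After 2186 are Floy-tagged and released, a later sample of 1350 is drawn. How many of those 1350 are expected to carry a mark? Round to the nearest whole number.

expected recaptures ≈ 373

The marked fraction of the population is 2186/7906, so in a sample of 1350 expect C·(M/N) marked.
E[R] = 2186 × 1350 / 7906 = 2951100 / 7906 ≈ 373.3 → 373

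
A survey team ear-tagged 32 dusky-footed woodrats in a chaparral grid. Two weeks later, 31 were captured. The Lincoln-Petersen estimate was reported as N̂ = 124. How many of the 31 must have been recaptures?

R = 8

From N = M·C/R: R = M·C / N = 32·31 / 124 = 992 / 124 = 8.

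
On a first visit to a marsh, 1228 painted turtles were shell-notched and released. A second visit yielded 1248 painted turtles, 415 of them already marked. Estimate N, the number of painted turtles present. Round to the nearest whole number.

N ≈ 3693

Lincoln-Petersen assumes M/N = R/C, so N = M·C / R.
N = (1228 × 1248) / 415 = 1532544 / 415 ≈ 3692.9 → 3693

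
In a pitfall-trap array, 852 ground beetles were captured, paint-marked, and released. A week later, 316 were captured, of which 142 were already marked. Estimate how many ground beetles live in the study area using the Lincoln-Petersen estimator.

Lincoln-Petersen assumes M/N = R/C, so N = M·C / R.
N = (852 × 316) / 142 = 269232 / 142 = 1896

N = 1896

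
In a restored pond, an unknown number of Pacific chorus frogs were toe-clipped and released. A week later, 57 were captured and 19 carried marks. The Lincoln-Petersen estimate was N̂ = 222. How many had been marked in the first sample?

M = 74

From N = M·C/R: M = N·R / C = 222·19 / 57 = 4218 / 57 = 74.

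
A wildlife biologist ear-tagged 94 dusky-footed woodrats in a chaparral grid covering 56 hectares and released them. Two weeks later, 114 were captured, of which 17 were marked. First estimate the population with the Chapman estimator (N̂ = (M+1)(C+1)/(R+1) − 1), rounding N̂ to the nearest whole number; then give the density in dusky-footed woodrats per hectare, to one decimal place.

density ≈ 10.8 dusky-footed woodrats per hectare

N̂ = 95·115/18 − 1 = 10925/18 − 1 ≈ 605.9 → 606
Density = N̂ / area = 606 / 56 ≈ 10.82 → 10.8 per hectare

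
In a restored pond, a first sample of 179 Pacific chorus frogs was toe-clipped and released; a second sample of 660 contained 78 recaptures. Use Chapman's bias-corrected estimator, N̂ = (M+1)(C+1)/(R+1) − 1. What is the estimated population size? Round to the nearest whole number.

N̂ = (179+1)(660+1)/(78+1) − 1 = 180·661/79 − 1
= 118980/79 − 1 ≈ 1506.1 − 1 ≈ 1505.1 → 1505

N ≈ 1505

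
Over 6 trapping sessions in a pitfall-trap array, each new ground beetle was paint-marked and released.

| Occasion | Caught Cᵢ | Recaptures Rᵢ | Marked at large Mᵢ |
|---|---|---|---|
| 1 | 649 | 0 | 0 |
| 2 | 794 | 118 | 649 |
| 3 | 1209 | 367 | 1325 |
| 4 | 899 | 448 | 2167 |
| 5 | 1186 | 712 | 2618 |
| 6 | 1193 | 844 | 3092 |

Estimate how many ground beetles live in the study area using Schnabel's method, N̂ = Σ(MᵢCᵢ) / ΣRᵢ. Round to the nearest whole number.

Σ MᵢCᵢ = 0·649 + 649·794 + 1325·1209 + 2167·899 + 2618·1186 + 3092·1193 = 0 + 515306 + 1601925 + 1948133 + 3104948 + 3688756 = 10859068
Σ Rᵢ = 0 + 118 + 367 + 448 + 712 + 844 = 2489
N̂ = 10859068 / 2489 ≈ 4362.8 → 4363

N ≈ 4363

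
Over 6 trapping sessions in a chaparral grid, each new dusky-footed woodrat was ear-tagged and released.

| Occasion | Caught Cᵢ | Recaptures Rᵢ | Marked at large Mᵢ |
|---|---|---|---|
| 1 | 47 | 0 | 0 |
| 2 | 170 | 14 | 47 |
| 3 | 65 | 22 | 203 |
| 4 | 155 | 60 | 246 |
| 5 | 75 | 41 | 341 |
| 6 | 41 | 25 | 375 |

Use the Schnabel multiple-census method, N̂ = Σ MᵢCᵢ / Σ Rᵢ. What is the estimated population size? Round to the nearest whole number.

Σ MᵢCᵢ = 0·47 + 47·170 + 203·65 + 246·155 + 341·75 + 375·41 = 0 + 7990 + 13195 + 38130 + 25575 + 15375 = 100265
Σ Rᵢ = 0 + 14 + 22 + 60 + 41 + 25 = 162
N̂ = 100265 / 162 ≈ 618.9 → 619

N ≈ 619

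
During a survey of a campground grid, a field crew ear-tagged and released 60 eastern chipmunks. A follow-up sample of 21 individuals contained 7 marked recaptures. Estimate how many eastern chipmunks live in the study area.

N = (60 × 21) / 7 = 1260 / 7 = 180

N = 180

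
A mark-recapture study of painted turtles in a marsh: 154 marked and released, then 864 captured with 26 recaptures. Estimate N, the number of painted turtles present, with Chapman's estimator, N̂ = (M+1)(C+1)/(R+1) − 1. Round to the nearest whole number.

N ≈ 4965

N̂ = (154+1)(864+1)/(26+1) − 1 = 155·865/27 − 1
= 134075/27 − 1 ≈ 4965.7 − 1 ≈ 4964.7 → 4965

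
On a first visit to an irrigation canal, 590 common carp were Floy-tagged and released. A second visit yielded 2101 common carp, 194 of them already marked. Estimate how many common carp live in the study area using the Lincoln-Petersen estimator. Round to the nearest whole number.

N ≈ 6390

If marked individuals mix randomly, R/C ≈ M/N, giving N ≈ M·C/R.
N = (590 × 2101) / 194 = 1239590 / 194 ≈ 6389.6 → 6390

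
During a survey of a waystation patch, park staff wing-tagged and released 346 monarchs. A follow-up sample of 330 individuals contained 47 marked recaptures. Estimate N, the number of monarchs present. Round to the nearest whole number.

Lincoln-Petersen assumes M/N = R/C, so N = M·C / R.
N = (346 × 330) / 47 = 114180 / 47 ≈ 2429.4 → 2429

N ≈ 2429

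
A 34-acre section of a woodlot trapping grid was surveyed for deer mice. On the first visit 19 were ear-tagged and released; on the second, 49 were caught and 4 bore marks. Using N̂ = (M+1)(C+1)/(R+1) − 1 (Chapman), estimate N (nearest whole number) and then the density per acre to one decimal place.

N̂ = 20·50/5 − 1 = 1000/5 − 1 = 199
Density = N̂ / area = 199 / 34 ≈ 5.85 → 5.9 per acre

density ≈ 5.9 deer mice per acre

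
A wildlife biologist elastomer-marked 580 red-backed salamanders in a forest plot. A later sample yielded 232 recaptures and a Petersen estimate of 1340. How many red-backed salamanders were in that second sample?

C = 536

From N = M·C/R: C = N·R / M = 1340·232 / 580 = 310880 / 580 = 536.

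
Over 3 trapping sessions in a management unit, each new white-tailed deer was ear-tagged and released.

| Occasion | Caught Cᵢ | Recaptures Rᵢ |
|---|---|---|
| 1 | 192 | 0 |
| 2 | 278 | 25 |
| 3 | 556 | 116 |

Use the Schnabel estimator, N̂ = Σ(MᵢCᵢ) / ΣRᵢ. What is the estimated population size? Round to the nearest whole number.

N ≈ 2133

Marked at large before each occasion: Mᵢ = Σⱼ<ᵢ (Cⱼ − Rⱼ) → M1=0, M2=192, M3=445
Σ MᵢCᵢ = 0·192 + 192·278 + 445·556 = 0 + 53376 + 247420 = 300796
Σ Rᵢ = 0 + 25 + 116 = 141
N̂ = 300796 / 141 ≈ 2133.3 → 2133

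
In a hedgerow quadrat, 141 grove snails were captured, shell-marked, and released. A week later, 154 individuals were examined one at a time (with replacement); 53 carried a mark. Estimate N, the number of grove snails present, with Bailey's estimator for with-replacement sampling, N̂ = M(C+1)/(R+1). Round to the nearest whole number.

N ≈ 405

N̂ = 141·(154+1)/(53+1) = 141·155/54 = 21855/54 ≈ 404.7 → 405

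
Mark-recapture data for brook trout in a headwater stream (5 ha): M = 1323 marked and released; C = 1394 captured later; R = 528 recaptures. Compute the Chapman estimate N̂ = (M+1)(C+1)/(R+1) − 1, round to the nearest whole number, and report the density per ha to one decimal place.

density ≈ 698.0 brook trout per ha

N̂ = 1324·1395/529 − 1 = 1846980/529 − 1 ≈ 3490.46 → 3490
Density = N̂ / area = 3490 / 5 = 698.0 per ha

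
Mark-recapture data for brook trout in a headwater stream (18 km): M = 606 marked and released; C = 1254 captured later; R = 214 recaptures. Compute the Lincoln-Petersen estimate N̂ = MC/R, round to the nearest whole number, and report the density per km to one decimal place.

N̂ = 606·1254/214 = 759924/214 ≈ 3551.0 → 3551
Density = N̂ / area = 3551 / 18 ≈ 197.28 → 197.3 per km

density ≈ 197.3 brook trout per km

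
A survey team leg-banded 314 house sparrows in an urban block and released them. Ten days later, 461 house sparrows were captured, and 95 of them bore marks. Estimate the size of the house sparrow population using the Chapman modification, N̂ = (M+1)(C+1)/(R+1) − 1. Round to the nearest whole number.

N̂ = (314+1)(461+1)/(95+1) − 1 = 315·462/96 − 1
= 145530/96 − 1 ≈ 1515.9 − 1 ≈ 1514.9 → 1515

N ≈ 1515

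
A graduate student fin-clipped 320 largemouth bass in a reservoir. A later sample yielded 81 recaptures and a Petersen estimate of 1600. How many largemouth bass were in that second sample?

C = 405

From N = M·C/R: C = N·R / M = 1600·81 / 320 = 129600 / 320 = 405.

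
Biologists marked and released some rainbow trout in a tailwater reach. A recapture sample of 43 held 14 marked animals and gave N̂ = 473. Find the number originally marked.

From N = M·C/R: M = N·R / C = 473·14 / 43 = 6622 / 43 = 154.

M = 154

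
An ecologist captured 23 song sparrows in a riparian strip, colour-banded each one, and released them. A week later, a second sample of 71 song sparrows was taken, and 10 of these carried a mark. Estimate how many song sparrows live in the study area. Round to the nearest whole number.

N ≈ 163

N = (23 × 71) / 10 = 1633 / 10 ≈ 163.3 → 163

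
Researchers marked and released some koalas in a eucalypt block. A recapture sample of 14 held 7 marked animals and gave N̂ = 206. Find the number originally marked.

M = 103

From N = M·C/R: M = N·R / C = 206·7 / 14 = 1442 / 14 = 103.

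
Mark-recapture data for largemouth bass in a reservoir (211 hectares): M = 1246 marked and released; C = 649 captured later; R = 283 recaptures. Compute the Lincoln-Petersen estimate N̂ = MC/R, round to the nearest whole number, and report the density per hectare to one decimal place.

density ≈ 13.5 largemouth bass per hectare

N̂ = 1246·649/283 = 808654/283 ≈ 2857.4 → 2857
Density = N̂ / area = 2857 / 211 ≈ 13.54 → 13.5 per hectare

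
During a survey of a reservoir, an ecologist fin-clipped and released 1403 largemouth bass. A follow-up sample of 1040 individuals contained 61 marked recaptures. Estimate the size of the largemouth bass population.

If marked individuals mix randomly, R/C ≈ M/N, giving N ≈ M·C/R.
N = (1403 × 1040) / 61 = 1459120 / 61 = 23920

N = 23,920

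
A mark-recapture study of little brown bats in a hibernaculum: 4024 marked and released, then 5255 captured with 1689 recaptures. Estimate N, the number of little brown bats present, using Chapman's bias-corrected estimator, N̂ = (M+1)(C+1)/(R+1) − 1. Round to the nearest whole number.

N̂ = (4024+1)(5255+1)/(1689+1) − 1 = 4025·5256/1690 − 1
= 21155400/1690 − 1 ≈ 12518.0 − 1 ≈ 12517.0 → 12517

N ≈ 12,517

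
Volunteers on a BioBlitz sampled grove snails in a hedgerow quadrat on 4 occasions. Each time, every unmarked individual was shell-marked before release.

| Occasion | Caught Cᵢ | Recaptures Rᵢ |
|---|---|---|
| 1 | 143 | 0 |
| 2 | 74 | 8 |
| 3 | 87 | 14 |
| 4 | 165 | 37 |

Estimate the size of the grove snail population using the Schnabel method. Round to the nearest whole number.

N ≈ 1276

Marked at large before each occasion: Mᵢ = Σⱼ<ᵢ (Cⱼ − Rⱼ) → M1=0, M2=143, M3=209, M4=282
Σ MᵢCᵢ = 0·143 + 143·74 + 209·87 + 282·165 = 0 + 10582 + 18183 + 46530 = 75295
Σ Rᵢ = 0 + 8 + 14 + 37 = 59
N̂ = 75295 / 59 ≈ 1276.2 → 1276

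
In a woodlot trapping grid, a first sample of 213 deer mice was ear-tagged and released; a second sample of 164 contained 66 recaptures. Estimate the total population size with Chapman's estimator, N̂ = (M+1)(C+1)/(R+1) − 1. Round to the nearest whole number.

N̂ = (213+1)(164+1)/(66+1) − 1 = 214·165/67 − 1
= 35310/67 − 1 ≈ 527.0 − 1 ≈ 526.0 → 526

N ≈ 526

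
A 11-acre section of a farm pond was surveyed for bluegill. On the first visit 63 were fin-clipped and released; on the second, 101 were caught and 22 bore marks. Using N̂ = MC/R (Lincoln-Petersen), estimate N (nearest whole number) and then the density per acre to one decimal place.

density ≈ 26.3 bluegill per acre

N̂ = 63·101/22 = 6363/22 ≈ 289.2 → 289
Density = N̂ / area = 289 / 11 ≈ 26.27 → 26.3 per acre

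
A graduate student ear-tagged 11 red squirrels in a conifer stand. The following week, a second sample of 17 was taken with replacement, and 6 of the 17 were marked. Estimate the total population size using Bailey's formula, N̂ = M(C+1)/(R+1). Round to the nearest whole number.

N ≈ 28

N̂ = 11·(17+1)/(6+1) = 11·18/7 = 198/7 ≈ 28.3 → 28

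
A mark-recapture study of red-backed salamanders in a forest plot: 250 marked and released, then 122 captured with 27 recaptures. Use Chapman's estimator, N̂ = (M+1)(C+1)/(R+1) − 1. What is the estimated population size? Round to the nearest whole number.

N ≈ 1102

N̂ = (250+1)(122+1)/(27+1) − 1 = 251·123/28 − 1
= 30873/28 − 1 ≈ 1102.6 − 1 ≈ 1101.6 → 1102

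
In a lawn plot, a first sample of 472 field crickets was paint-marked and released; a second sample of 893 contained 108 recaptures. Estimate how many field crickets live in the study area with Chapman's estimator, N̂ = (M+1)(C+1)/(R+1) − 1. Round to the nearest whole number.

N ≈ 3878

N̂ = (472+1)(893+1)/(108+1) − 1 = 473·894/109 − 1
= 422862/109 − 1 ≈ 3879.47 − 1 ≈ 3878.47 → 3878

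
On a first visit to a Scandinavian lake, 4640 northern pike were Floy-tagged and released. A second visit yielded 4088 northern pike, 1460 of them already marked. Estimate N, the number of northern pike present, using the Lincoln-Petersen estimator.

N = 12,992

The marked fraction in the recapture sample should equal the marked fraction in the population: 1460/4088 = 4640/N.
N = (4640 × 4088) / 1460 = 18968320 / 1460 = 12992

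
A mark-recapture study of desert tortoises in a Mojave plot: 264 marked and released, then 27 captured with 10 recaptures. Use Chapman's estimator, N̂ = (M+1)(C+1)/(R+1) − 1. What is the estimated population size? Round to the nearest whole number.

N̂ = (264+1)(27+1)/(10+1) − 1 = 265·28/11 − 1
= 7420/11 − 1 ≈ 674.5 − 1 ≈ 673.5 → 674

N ≈ 674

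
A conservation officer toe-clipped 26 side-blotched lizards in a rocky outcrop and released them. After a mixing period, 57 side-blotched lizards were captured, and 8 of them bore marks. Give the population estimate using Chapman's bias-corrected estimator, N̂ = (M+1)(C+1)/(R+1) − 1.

N = 173

N̂ = (26+1)(57+1)/(8+1) − 1 = 27·58/9 − 1
= 1566/9 − 1 = 174 − 1 = 173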